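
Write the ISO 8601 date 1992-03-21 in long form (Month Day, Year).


ISO 1992-03-21 parses as year=1992, month=03, day=21
Month 3 -> March

March 21, 1992


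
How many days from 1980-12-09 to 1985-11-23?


From 1980-12-09 to 1985-11-23
1980-12-09: days before December = 31 + 29 + 31 + 30 + 31 + 30 + 31 + 31 + 30 + 31 + 30 = 335 (1980 is a leap year); day of year = 335 + 9 = 344
1985-11-23: days before November = 31 + 28 + 31 + 30 + 31 + 30 + 31 + 31 + 30 + 31 = 304 (1985 is not a leap year); day of year = 304 + 23 = 327
Rest of 1980: 366 - 344 = 22
Full years 1981 (365), 1982 (365), 1983 (365), 1984 (366): 1461
Total = 22 + 1461 + 327 = 1810

1810 days


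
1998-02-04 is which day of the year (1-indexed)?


Date: February 4, 1998
Days in months 1 through 1: 31
Plus 4 days in February

Day of year: 35


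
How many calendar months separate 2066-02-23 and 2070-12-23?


From February 2066 to December 2070
4 years * 12 = 48 months, plus 10 months = 58

58 months


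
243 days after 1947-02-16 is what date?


Start: 1947-02-16, add 243 days
February 1947 has 28 days: 28 - 16 = 12 days to February 28 -> 231 left
March 1947 has 31 days -> 200 left
April 1947 has 30 days -> 170 left
May 1947 has 31 days -> 139 left
June 1947 has 30 days -> 109 left
July 1947 has 31 days -> 78 left
August 1947 has 31 days -> 47 left
September 1947 has 30 days -> 17 left
October 1947: 17 <= 31 -> lands on October 17

Result: 1947-10-17


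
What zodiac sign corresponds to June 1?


Date: June 1
Conventional tropical zodiac dates: Gemini from May 21 onward; Cancer starts June 21
June 1 falls within the Gemini range

Gemini


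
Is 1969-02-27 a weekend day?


Anchor: Jan 1, 1969. With p = 1969 - 1 = 1968: (p + p//4 - p//100 + p//400) mod 7 = (1968 + 492 - 19 + 4) mod 7 = 2445 mod 7 = 2 -> Wednesday (Mon=0 ... Sun=6)
Day of year: 58; offset = 57
Weekday index = (2 + 57) mod 7 = 3 -> Thursday
Weekend days: Saturday, Sunday

No


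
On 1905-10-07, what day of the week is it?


Date: October 7, 1905
Anchor: Jan 1, 1905. With p = 1905 - 1 = 1904: (p + p//4 - p//100 + p//400) mod 7 = (1904 + 476 - 19 + 4) mod 7 = 2365 mod 7 = 6 -> Sunday (Mon=0 ... Sun=6)
Days before October (Jan-Sep): 273; offset = 273 + 7 - 1 = 279
Weekday index = (6 + 279) mod 7 = 5

Day of the week: Saturday


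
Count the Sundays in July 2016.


July 2016 has 31 days
Anchor: Jan 1, 2016. With p = 2016 - 1 = 2015: (p + p//4 - p//100 + p//400) mod 7 = (2015 + 503 - 20 + 5) mod 7 = 2503 mod 7 = 4 -> Friday (Mon=0 ... Sun=6)
Days before July (Jan-Jun): 182; July 1 index = (4 + 182) mod 7 = 4 -> Friday
First Sunday is July 3
Sundays: 3, 10, 17, 24, 31

5 Sundays


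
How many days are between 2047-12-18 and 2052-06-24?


From 2047-12-18 to 2052-06-24
2047-12-18: days before December = 31 + 28 + 31 + 30 + 31 + 30 + 31 + 31 + 30 + 31 + 30 = 334 (2047 is not a leap year); day of year = 334 + 18 = 352
2052-06-24: days before June = 31 + 29 + 31 + 30 + 31 = 152 (2052 is a leap year); day of year = 152 + 24 = 176
Rest of 2047: 365 - 352 = 13
Full years 2048 (366), 2049 (365), 2050 (365), 2051 (365): 1461
Total = 13 + 1461 + 176 = 1650

1650 days


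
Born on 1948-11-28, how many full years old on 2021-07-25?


Birth: 1948-11-28
Reference: 2021-07-25
Year difference: 2021 - 1948 = 73
Birthday not yet reached in 2021, subtract 1

72 years old


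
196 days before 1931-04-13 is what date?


Start: 1931-04-13, subtract 196 days
Back 13 days from April 13 reaches March 31, 1931 -> 183 left
March 1931 has 31 days -> back to February 28, 1931 -> 152 left
February 1931 has 28 days -> back to January 31, 1931 -> 124 left
January 1931 has 31 days -> back to December 31, 1930 -> 93 left
December 1930 has 31 days -> back to November 30, 1930 -> 62 left
November 1930 has 30 days -> back to October 31, 1930 -> 32 left
October 1930 has 31 days -> back to September 30, 1930 -> 1 left
September 1930: 30 - 1 = 29 -> lands on September 29

Result: 1930-09-29


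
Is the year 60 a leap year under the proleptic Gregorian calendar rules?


Gregorian leap year rule: divisible by 4, but not by 100, unless also by 400.
60 is divisible by 4 but not 100 -> leap year

Yes


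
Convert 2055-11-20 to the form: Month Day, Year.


ISO 2055-11-20 parses as year=2055, month=11, day=20
Month 11 -> November

November 20, 2055


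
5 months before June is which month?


June is month 6
6 - 5 = 1

January


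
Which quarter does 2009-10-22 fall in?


Month: October (month 10)
Q1: Jan-Mar, Q2: Apr-Jun, Q3: Jul-Sep, Q4: Oct-Dec

Q4


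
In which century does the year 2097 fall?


Century = (year - 1) // 100 + 1
= (2097 - 1) // 100 + 1
= 2096 // 100 + 1
= 20 + 1

21st century


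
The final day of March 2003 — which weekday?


March 2003 has 31 days
Anchor: Jan 1, 2003. With p = 2003 - 1 = 2002: (p + p//4 - p//100 + p//400) mod 7 = (2002 + 500 - 20 + 5) mod 7 = 2487 mod 7 = 2 -> Wednesday (Mon=0 ... Sun=6)
Days before March (Jan-Feb): 59; March 1 index = (2 + 59) mod 7 = 5 -> Saturday
Last day offset: 31 - 1 = 30 days
Weekday index = (5 + 30) mod 7 = 0

Monday, March 31


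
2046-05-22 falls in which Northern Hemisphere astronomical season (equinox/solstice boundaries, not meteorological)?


Date: May 22
Astronomical Spring (approx.; exact equinox/solstice day varies by year): March 20 to June 20
May 22 falls within the Spring window

Spring


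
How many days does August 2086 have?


August 2086

31 days


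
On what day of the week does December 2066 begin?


Target: December 1, 2066
Anchor: Jan 1, 2066. With p = 2066 - 1 = 2065: (p + p//4 - p//100 + p//400) mod 7 = (2065 + 516 - 20 + 5) mod 7 = 2566 mod 7 = 4 -> Friday (Mon=0 ... Sun=6)
Days before December (Jan-Nov): 334 days
Weekday index = (4 + 334) mod 7 = 2

Wednesday


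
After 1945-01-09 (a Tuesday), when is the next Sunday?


Current: Tuesday
Target: Sunday
Days ahead: 5

Next Sunday: 1945-01-14


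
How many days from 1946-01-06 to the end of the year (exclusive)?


Day of year: 6 of 365
Remaining = 365 - 6

359 days


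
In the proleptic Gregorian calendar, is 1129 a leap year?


Gregorian leap year rule: divisible by 4, but not by 100, unless also by 400.
1129 is not divisible by 4 -> not a leap year

No


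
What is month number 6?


Month 6 of 12

June


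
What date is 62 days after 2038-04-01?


Start: 2038-04-01, add 62 days
April 2038 has 30 days: 30 - 1 = 29 days to April 30 -> 33 left
May 2038 has 31 days -> 2 left
June 2038: 2 <= 30 -> lands on June 2

Result: 2038-06-02


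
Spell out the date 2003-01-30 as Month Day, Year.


ISO 2003-01-30 parses as year=2003, month=01, day=30
Month 1 -> January

January 30, 2003


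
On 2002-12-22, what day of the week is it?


Date: December 22, 2002
Anchor: Jan 1, 2002. With p = 2002 - 1 = 2001: (p + p//4 - p//100 + p//400) mod 7 = (2001 + 500 - 20 + 5) mod 7 = 2486 mod 7 = 1 -> Tuesday (Mon=0 ... Sun=6)
Days before December (Jan-Nov): 334; offset = 334 + 22 - 1 = 355
Weekday index = (1 + 355) mod 7 = 6

Day of the week: Sunday


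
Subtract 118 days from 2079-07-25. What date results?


Start: 2079-07-25, subtract 118 days
Back 25 days from July 25 reaches June 30, 2079 -> 93 left
June 2079 has 30 days -> back to May 31, 2079 -> 63 left
May 2079 has 31 days -> back to April 30, 2079 -> 32 left
April 2079 has 30 days -> back to March 31, 2079 -> 2 left
March 2079: 31 - 2 = 29 -> lands on March 29

Result: 2079-03-29


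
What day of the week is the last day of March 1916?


March 1916 has 31 days
Anchor: Jan 1, 1916. With p = 1916 - 1 = 1915: (p + p//4 - p//100 + p//400) mod 7 = (1915 + 478 - 19 + 4) mod 7 = 2378 mod 7 = 5 -> Saturday (Mon=0 ... Sun=6)
Days before March (Jan-Feb): 60; March 1 index = (5 + 60) mod 7 = 2 -> Wednesday
Last day offset: 31 - 1 = 30 days
Weekday index = (2 + 30) mod 7 = 4

Friday, March 31


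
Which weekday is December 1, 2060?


Target: December 1, 2060
Anchor: Jan 1, 2060. With p = 2060 - 1 = 2059: (p + p//4 - p//100 + p//400) mod 7 = (2059 + 514 - 20 + 5) mod 7 = 2558 mod 7 = 3 -> Thursday (Mon=0 ... Sun=6)
Days before December (Jan-Nov): 335 days
Weekday index = (3 + 335) mod 7 = 2

Wednesday


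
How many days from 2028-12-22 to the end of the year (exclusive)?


Day of year: 357 of 366
Remaining = 366 - 357

9 days


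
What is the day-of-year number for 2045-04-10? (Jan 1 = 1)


Date: April 10, 2045
Days in months 1 through 3: 90
Plus 10 days in April

Day of year: 100


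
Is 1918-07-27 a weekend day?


Anchor: Jan 1, 1918. With p = 1918 - 1 = 1917: (p + p//4 - p//100 + p//400) mod 7 = (1917 + 479 - 19 + 4) mod 7 = 2381 mod 7 = 1 -> Tuesday (Mon=0 ... Sun=6)
Day of year: 208; offset = 207
Weekday index = (1 + 207) mod 7 = 5 -> Saturday
Weekend days: Saturday, Sunday

Yes


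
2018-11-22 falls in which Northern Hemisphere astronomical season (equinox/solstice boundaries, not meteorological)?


Date: November 22
Astronomical Autumn (approx.; exact equinox/solstice day varies by year): September 22 to December 20
November 22 falls within the Autumn window

Autumn


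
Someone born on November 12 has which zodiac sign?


Date: November 12
Conventional tropical zodiac dates: Scorpio from October 23 onward; Sagittarius starts November 22
November 12 falls within the Scorpio range

Scorpio


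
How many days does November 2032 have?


November 2032

30 days


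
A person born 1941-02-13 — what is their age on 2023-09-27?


Birth: 1941-02-13
Reference: 2023-09-27
Year difference: 2023 - 1941 = 82

82 years old


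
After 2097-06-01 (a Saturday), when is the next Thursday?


Current: Saturday
Target: Thursday
Days ahead: 5

Next Thursday: 2097-06-06


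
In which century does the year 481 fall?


Century = (year - 1) // 100 + 1
= (481 - 1) // 100 + 1
= 480 // 100 + 1
= 4 + 1

5th century


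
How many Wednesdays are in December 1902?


December 1902 has 31 days
Anchor: Jan 1, 1902. With p = 1902 - 1 = 1901: (p + p//4 - p//100 + p//400) mod 7 = (1901 + 475 - 19 + 4) mod 7 = 2361 mod 7 = 2 -> Wednesday (Mon=0 ... Sun=6)
Days before December (Jan-Nov): 334; December 1 index = (2 + 334) mod 7 = 0 -> Monday
First Wednesday is December 3
Wednesdays: 3, 10, 17, 24, 31

5 Wednesdays


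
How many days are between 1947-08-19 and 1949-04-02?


From 1947-08-19 to 1949-04-02
1947-08-19: days before August = 31 + 28 + 31 + 30 + 31 + 30 + 31 = 212 (1947 is not a leap year); day of year = 212 + 19 = 231
1949-04-02: days before April = 31 + 28 + 31 = 90 (1949 is not a leap year); day of year = 90 + 2 = 92
Rest of 1947: 365 - 231 = 134
Full years 1948 (366): 366
Total = 134 + 366 + 92 = 592

592 days


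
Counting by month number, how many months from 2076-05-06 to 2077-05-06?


From May 2076 to May 2077
1 year * 12 = 12 months = 12

12 months


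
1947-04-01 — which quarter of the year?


Month: April (month 4)
Q1: Jan-Mar, Q2: Apr-Jun, Q3: Jul-Sep, Q4: Oct-Dec

Q2


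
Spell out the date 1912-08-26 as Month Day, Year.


ISO 1912-08-26 parses as year=1912, month=08, day=26
Month 8 -> August

August 26, 1912


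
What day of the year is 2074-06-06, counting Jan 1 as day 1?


Date: June 6, 2074
Days in months 1 through 5: 151
Plus 6 days in June

Day of year: 157


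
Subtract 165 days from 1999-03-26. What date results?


Start: 1999-03-26, subtract 165 days
Back 26 days from March 26 reaches February 28, 1999 -> 139 left
February 1999 has 28 days -> back to January 31, 1999 -> 111 left
January 1999 has 31 days -> back to December 31, 1998 -> 80 left
December 1998 has 31 days -> back to November 30, 1998 -> 49 left
November 1998 has 30 days -> back to October 31, 1998 -> 19 left
October 1998: 31 - 19 = 12 -> lands on October 12

Result: 1998-10-12


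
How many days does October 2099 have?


October 2099

31 days


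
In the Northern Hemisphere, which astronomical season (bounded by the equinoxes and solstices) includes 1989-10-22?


Date: October 22
Astronomical Autumn (approx.; exact equinox/solstice day varies by year): September 22 to December 20
October 22 falls within the Autumn window

Autumn


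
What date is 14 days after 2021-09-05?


Start: 2021-09-05, add 14 days
September 2021 has 30 days; 5 + 14 = 19 stays within September

Result: 2021-09-19


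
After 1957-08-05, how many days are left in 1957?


Day of year: 217 of 365
Remaining = 365 - 217

148 days


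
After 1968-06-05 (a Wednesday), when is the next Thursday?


Current: Wednesday
Target: Thursday
Days ahead: 1

Next Thursday: 1968-06-06


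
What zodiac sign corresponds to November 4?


Date: November 4
Conventional tropical zodiac dates: Scorpio from October 23 onward; Sagittarius starts November 22
November 4 falls within the Scorpio range

Scorpio


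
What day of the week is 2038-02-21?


Date: February 21, 2038
Anchor: Jan 1, 2038. With p = 2038 - 1 = 2037: (p + p//4 - p//100 + p//400) mod 7 = (2037 + 509 - 20 + 5) mod 7 = 2531 mod 7 = 4 -> Friday (Mon=0 ... Sun=6)
Days before February (Jan): 31; offset = 31 + 21 - 1 = 51
Weekday index = (4 + 51) mod 7 = 6

Day of the week: Sunday


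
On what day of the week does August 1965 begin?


Target: August 1, 1965
Anchor: Jan 1, 1965. With p = 1965 - 1 = 1964: (p + p//4 - p//100 + p//400) mod 7 = (1964 + 491 - 19 + 4) mod 7 = 2440 mod 7 = 4 -> Friday (Mon=0 ... Sun=6)
Days before August (Jan-Jul): 212 days
Weekday index = (4 + 212) mod 7 = 6

Sunday


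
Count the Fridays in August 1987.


August 1987 has 31 days
Anchor: Jan 1, 1987. With p = 1987 - 1 = 1986: (p + p//4 - p//100 + p//400) mod 7 = (1986 + 496 - 19 + 4) mod 7 = 2467 mod 7 = 3 -> Thursday (Mon=0 ... Sun=6)
Days before August (Jan-Jul): 212; August 1 index = (3 + 212) mod 7 = 5 -> Saturday
First Friday is August 7
Fridays: 7, 14, 21, 28

4 Fridays


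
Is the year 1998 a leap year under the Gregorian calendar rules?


Gregorian leap year rule: divisible by 4, but not by 100, unless also by 400.
1998 is not divisible by 4 -> not a leap year

No


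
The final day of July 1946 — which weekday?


July 1946 has 31 days
Anchor: Jan 1, 1946. With p = 1946 - 1 = 1945: (p + p//4 - p//100 + p//400) mod 7 = (1945 + 486 - 19 + 4) mod 7 = 2416 mod 7 = 1 -> Tuesday (Mon=0 ... Sun=6)
Days before July (Jan-Jun): 181; July 1 index = (1 + 181) mod 7 = 0 -> Monday
Last day offset: 31 - 1 = 30 days
Weekday index = (0 + 30) mod 7 = 2

Wednesday, July 31


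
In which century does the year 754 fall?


Century = (year - 1) // 100 + 1
= (754 - 1) // 100 + 1
= 753 // 100 + 1
= 7 + 1

8th century


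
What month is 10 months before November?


November is month 11
11 - 10 = 1

January


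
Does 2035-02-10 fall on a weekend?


Anchor: Jan 1, 2035. With p = 2035 - 1 = 2034: (p + p//4 - p//100 + p//400) mod 7 = (2034 + 508 - 20 + 5) mod 7 = 2527 mod 7 = 0 -> Monday (Mon=0 ... Sun=6)
Day of year: 41; offset = 40
Weekday index = (0 + 40) mod 7 = 5 -> Saturday
Weekend days: Saturday, Sunday

Yes


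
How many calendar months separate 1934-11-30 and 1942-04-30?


From November 1934 to April 1942
8 years * 12 = 96 months, minus 7 months = 89

89 months


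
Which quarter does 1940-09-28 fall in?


Month: September (month 9)
Q1: Jan-Mar, Q2: Apr-Jun, Q3: Jul-Sep, Q4: Oct-Dec

Q3


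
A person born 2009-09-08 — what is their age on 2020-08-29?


Birth: 2009-09-08
Reference: 2020-08-29
Year difference: 2020 - 2009 = 11
Birthday not yet reached in 2020, subtract 1

10 years old


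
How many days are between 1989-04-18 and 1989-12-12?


From 1989-04-18 to 1989-12-12
1989-04-18: days before April = 31 + 28 + 31 = 90 (1989 is not a leap year); day of year = 90 + 18 = 108
1989-12-12: days before December = 31 + 28 + 31 + 30 + 31 + 30 + 31 + 31 + 30 + 31 + 30 = 334 (1989 is not a leap year); day of year = 334 + 12 = 346
Same year: 346 - 108 = 238

238 days


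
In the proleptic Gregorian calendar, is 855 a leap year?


Gregorian leap year rule: divisible by 4, but not by 100, unless also by 400.
855 is not divisible by 4 -> not a leap year

No


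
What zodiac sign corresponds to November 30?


Date: November 30
Conventional tropical zodiac dates: Sagittarius from November 22 onward; Capricorn starts December 22
November 30 falls within the Sagittarius range

Sagittarius


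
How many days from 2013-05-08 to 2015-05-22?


From 2013-05-08 to 2015-05-22
2013-05-08: days before May = 31 + 28 + 31 + 30 = 120 (2013 is not a leap year); day of year = 120 + 8 = 128
2015-05-22: days before May = 31 + 28 + 31 + 30 = 120 (2015 is not a leap year); day of year = 120 + 22 = 142
Rest of 2013: 365 - 128 = 237
Full years 2014 (365): 365
Total = 237 + 365 + 142 = 744

744 days


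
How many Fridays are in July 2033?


July 2033 has 31 days
Anchor: Jan 1, 2033. With p = 2033 - 1 = 2032: (p + p//4 - p//100 + p//400) mod 7 = (2032 + 508 - 20 + 5) mod 7 = 2525 mod 7 = 5 -> Saturday (Mon=0 ... Sun=6)
Days before July (Jan-Jun): 181; July 1 index = (5 + 181) mod 7 = 4 -> Friday
First Friday is July 1
Fridays: 1, 8, 15, 22, 29

5 Fridays


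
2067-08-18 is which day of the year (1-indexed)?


Date: August 18, 2067
Days in months 1 through 7: 212
Plus 18 days in August

Day of year: 230


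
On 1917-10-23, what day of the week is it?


Date: October 23, 1917
Anchor: Jan 1, 1917. With p = 1917 - 1 = 1916: (p + p//4 - p//100 + p//400) mod 7 = (1916 + 479 - 19 + 4) mod 7 = 2380 mod 7 = 0 -> Monday (Mon=0 ... Sun=6)
Days before October (Jan-Sep): 273; offset = 273 + 23 - 1 = 295
Weekday index = (0 + 295) mod 7 = 1

Day of the week: Tuesday


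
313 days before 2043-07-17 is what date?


Start: 2043-07-17, subtract 313 days
Back 17 days from July 17 reaches June 30, 2043 -> 296 left
June 2043 has 30 days -> back to May 31, 2043 -> 266 left
May 2043 has 31 days -> back to April 30, 2043 -> 235 left
April 2043 has 30 days -> back to March 31, 2043 -> 205 left
March 2043 has 31 days -> back to February 28, 2043 -> 174 left
February 2043 has 28 days -> back to January 31, 2043 -> 146 left
January 2043 has 31 days -> back to December 31, 2042 -> 115 left
December 2042 has 31 days -> back to November 30, 2042 -> 84 left
November 2042 has 30 days -> back to October 31, 2042 -> 54 left
October 2042 has 31 days -> back to September 30, 2042 -> 23 left
September 2042: 30 - 23 = 7 -> lands on September 7

Result: 2042-09-07


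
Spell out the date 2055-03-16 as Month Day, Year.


ISO 2055-03-16 parses as year=2055, month=03, day=16
Month 3 -> March

March 16, 2055


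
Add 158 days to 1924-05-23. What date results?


Start: 1924-05-23, add 158 days
May 1924 has 31 days: 31 - 23 = 8 days to May 31 -> 150 left
June 1924 has 30 days -> 120 left
July 1924 has 31 days -> 89 left
August 1924 has 31 days -> 58 left
September 1924 has 30 days -> 28 left
October 1924: 28 <= 31 -> lands on October 28

Result: 1924-10-28


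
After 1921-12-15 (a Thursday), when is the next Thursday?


Current: Thursday
Target: Thursday
Days ahead: 7

Next Thursday: 1921-12-22


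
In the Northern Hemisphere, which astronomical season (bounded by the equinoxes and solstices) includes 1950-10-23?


Date: October 23
Astronomical Autumn (approx.; exact equinox/solstice day varies by year): September 22 to December 20
October 23 falls within the Autumn window

Autumn


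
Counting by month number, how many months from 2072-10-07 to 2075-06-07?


From October 2072 to June 2075
3 years * 12 = 36 months, minus 4 months = 32

32 months


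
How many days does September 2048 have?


September 2048

30 days


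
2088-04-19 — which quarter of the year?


Month: April (month 4)
Q1: Jan-Mar, Q2: Apr-Jun, Q3: Jul-Sep, Q4: Oct-Dec

Q2


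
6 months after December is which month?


December is month 12
12 + 6 = 18; wrap: 18 - 12 = 6

June


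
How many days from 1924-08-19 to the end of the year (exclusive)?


Day of year: 232 of 366
Remaining = 366 - 232

134 days


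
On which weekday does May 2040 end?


May 2040 has 31 days
Anchor: Jan 1, 2040. With p = 2040 - 1 = 2039: (p + p//4 - p//100 + p//400) mod 7 = (2039 + 509 - 20 + 5) mod 7 = 2533 mod 7 = 6 -> Sunday (Mon=0 ... Sun=6)
Days before May (Jan-Apr): 121; May 1 index = (6 + 121) mod 7 = 1 -> Tuesday
Last day offset: 31 - 1 = 30 days
Weekday index = (1 + 30) mod 7 = 3

Thursday, May 31


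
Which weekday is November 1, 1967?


Target: November 1, 1967
Anchor: Jan 1, 1967. With p = 1967 - 1 = 1966: (p + p//4 - p//100 + p//400) mod 7 = (1966 + 491 - 19 + 4) mod 7 = 2442 mod 7 = 6 -> Sunday (Mon=0 ... Sun=6)
Days before November (Jan-Oct): 304 days
Weekday index = (6 + 304) mod 7 = 2

Wednesday


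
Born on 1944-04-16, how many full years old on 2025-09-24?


Birth: 1944-04-16
Reference: 2025-09-24
Year difference: 2025 - 1944 = 81

81 years old


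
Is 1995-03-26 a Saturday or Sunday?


Anchor: Jan 1, 1995. With p = 1995 - 1 = 1994: (p + p//4 - p//100 + p//400) mod 7 = (1994 + 498 - 19 + 4) mod 7 = 2477 mod 7 = 6 -> Sunday (Mon=0 ... Sun=6)
Day of year: 85; offset = 84
Weekday index = (6 + 84) mod 7 = 6 -> Sunday
Weekend days: Saturday, Sunday

Yes


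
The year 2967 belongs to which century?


Century = (year - 1) // 100 + 1
= (2967 - 1) // 100 + 1
= 2966 // 100 + 1
= 29 + 1

30th century


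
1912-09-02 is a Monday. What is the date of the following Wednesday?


Current: Monday
Target: Wednesday
Days ahead: 2

Next Wednesday: 1912-09-04


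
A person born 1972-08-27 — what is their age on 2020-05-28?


Birth: 1972-08-27
Reference: 2020-05-28
Year difference: 2020 - 1972 = 48
Birthday not yet reached in 2020, subtract 1

47 years old


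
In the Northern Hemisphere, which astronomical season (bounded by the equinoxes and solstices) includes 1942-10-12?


Date: October 12
Astronomical Autumn (approx.; exact equinox/solstice day varies by year): September 22 to December 20
October 12 falls within the Autumn window

Autumn


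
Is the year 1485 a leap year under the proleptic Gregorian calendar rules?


Gregorian leap year rule: divisible by 4, but not by 100, unless also by 400.
1485 is not divisible by 4 -> not a leap year

No


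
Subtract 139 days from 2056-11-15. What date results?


Start: 2056-11-15, subtract 139 days
Back 15 days from November 15 reaches October 31, 2056 -> 124 left
October 2056 has 31 days -> back to September 30, 2056 -> 93 left
September 2056 has 30 days -> back to August 31, 2056 -> 63 left
August 2056 has 31 days -> back to July 31, 2056 -> 32 left
July 2056 has 31 days -> back to June 30, 2056 -> 1 left
June 2056: 30 - 1 = 29 -> lands on June 29

Result: 2056-06-29


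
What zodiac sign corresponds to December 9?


Date: December 9
Conventional tropical zodiac dates: Sagittarius from November 22 onward; Capricorn starts December 22
December 9 falls within the Sagittarius range

Sagittarius


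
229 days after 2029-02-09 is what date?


Start: 2029-02-09, add 229 days
February 2029 has 28 days: 28 - 9 = 19 days to February 28 -> 210 left
March 2029 has 31 days -> 179 left
April 2029 has 30 days -> 149 left
May 2029 has 31 days -> 118 left
June 2029 has 30 days -> 88 left
July 2029 has 31 days -> 57 left
August 2029 has 31 days -> 26 left
September 2029: 26 <= 30 -> lands on September 26

Result: 2029-09-26


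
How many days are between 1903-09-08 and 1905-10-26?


From 1903-09-08 to 1905-10-26
1903-09-08: days before September = 31 + 28 + 31 + 30 + 31 + 30 + 31 + 31 = 243 (1903 is not a leap year); day of year = 243 + 8 = 251
1905-10-26: days before October = 31 + 28 + 31 + 30 + 31 + 30 + 31 + 31 + 30 = 273 (1905 is not a leap year); day of year = 273 + 26 = 299
Rest of 1903: 365 - 251 = 114
Full years 1904 (366): 366
Total = 114 + 366 + 299 = 779

779 days


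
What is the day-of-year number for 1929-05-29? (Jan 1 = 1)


Date: May 29, 1929
Days in months 1 through 4: 120
Plus 29 days in May

Day of year: 149


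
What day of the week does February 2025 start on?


Target: February 1, 2025
Anchor: Jan 1, 2025. With p = 2025 - 1 = 2024: (p + p//4 - p//100 + p//400) mod 7 = (2024 + 506 - 20 + 5) mod 7 = 2515 mod 7 = 2 -> Wednesday (Mon=0 ... Sun=6)
Days before February (Jan): 31 days
Weekday index = (2 + 31) mod 7 = 5

Saturday


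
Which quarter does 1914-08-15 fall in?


Month: August (month 8)
Q1: Jan-Mar, Q2: Apr-Jun, Q3: Jul-Sep, Q4: Oct-Dec

Q3


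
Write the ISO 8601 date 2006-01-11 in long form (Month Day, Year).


ISO 2006-01-11 parses as year=2006, month=01, day=11
Month 1 -> January

January 11, 2006


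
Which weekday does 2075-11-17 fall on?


Date: November 17, 2075
Anchor: Jan 1, 2075. With p = 2075 - 1 = 2074: (p + p//4 - p//100 + p//400) mod 7 = (2074 + 518 - 20 + 5) mod 7 = 2577 mod 7 = 1 -> Tuesday (Mon=0 ... Sun=6)
Days before November (Jan-Oct): 304; offset = 304 + 17 - 1 = 320
Weekday index = (1 + 320) mod 7 = 6

Day of the week: Sunday


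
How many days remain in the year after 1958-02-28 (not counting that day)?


Day of year: 59 of 365
Remaining = 365 - 59

306 days


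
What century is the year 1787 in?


Century = (year - 1) // 100 + 1
= (1787 - 1) // 100 + 1
= 1786 // 100 + 1
= 17 + 1

18th century


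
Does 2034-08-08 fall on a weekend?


Anchor: Jan 1, 2034. With p = 2034 - 1 = 2033: (p + p//4 - p//100 + p//400) mod 7 = (2033 + 508 - 20 + 5) mod 7 = 2526 mod 7 = 6 -> Sunday (Mon=0 ... Sun=6)
Day of year: 220; offset = 219
Weekday index = (6 + 219) mod 7 = 1 -> Tuesday
Weekend days: Saturday, Sunday

No


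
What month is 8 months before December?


December is month 12
12 - 8 = 4

April


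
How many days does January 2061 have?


January 2061

31 days


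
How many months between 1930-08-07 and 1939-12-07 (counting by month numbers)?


From August 1930 to December 1939
9 years * 12 = 108 months, plus 4 months = 112

112 months


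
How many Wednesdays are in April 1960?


April 1960 has 30 days
Anchor: Jan 1, 1960. With p = 1960 - 1 = 1959: (p + p//4 - p//100 + p//400) mod 7 = (1959 + 489 - 19 + 4) mod 7 = 2433 mod 7 = 4 -> Friday (Mon=0 ... Sun=6)
Days before April (Jan-Mar): 91; April 1 index = (4 + 91) mod 7 = 4 -> Friday
First Wednesday is April 6
Wednesdays: 6, 13, 20, 27

4 Wednesdays


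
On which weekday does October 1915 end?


October 1915 has 31 days
Anchor: Jan 1, 1915. With p = 1915 - 1 = 1914: (p + p//4 - p//100 + p//400) mod 7 = (1914 + 478 - 19 + 4) mod 7 = 2377 mod 7 = 4 -> Friday (Mon=0 ... Sun=6)
Days before October (Jan-Sep): 273; October 1 index = (4 + 273) mod 7 = 4 -> Friday
Last day offset: 31 - 1 = 30 days
Weekday index = (4 + 30) mod 7 = 6

Sunday, October 31


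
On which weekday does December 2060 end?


December 2060 has 31 days
Anchor: Jan 1, 2060. With p = 2060 - 1 = 2059: (p + p//4 - p//100 + p//400) mod 7 = (2059 + 514 - 20 + 5) mod 7 = 2558 mod 7 = 3 -> Thursday (Mon=0 ... Sun=6)
Days before December (Jan-Nov): 335; December 1 index = (3 + 335) mod 7 = 2 -> Wednesday
Last day offset: 31 - 1 = 30 days
Weekday index = (2 + 30) mod 7 = 4

Friday, December 31


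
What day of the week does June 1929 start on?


Target: June 1, 1929
Anchor: Jan 1, 1929. With p = 1929 - 1 = 1928: (p + p//4 - p//100 + p//400) mod 7 = (1928 + 482 - 19 + 4) mod 7 = 2395 mod 7 = 1 -> Tuesday (Mon=0 ... Sun=6)
Days before June (Jan-May): 151 days
Weekday index = (1 + 151) mod 7 = 5

Saturday


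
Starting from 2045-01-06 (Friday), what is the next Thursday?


Current: Friday
Target: Thursday
Days ahead: 6

Next Thursday: 2045-01-12


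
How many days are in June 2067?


June 2067

30 days


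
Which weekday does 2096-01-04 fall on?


Date: January 4, 2096
Anchor: Jan 1, 2096. With p = 2096 - 1 = 2095: (p + p//4 - p//100 + p//400) mod 7 = (2095 + 523 - 20 + 5) mod 7 = 2603 mod 7 = 6 -> Sunday (Mon=0 ... Sun=6)
Days into year = 4 - 1 = 3
Weekday index = (6 + 3) mod 7 = 2

Day of the week: Wednesday


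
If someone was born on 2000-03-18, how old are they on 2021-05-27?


Birth: 2000-03-18
Reference: 2021-05-27
Year difference: 2021 - 2000 = 21

21 years old


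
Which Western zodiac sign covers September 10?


Date: September 10
Conventional tropical zodiac dates: Virgo from August 23 onward; Libra starts September 23
September 10 falls within the Virgo range

Virgo


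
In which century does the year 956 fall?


Century = (year - 1) // 100 + 1
= (956 - 1) // 100 + 1
= 955 // 100 + 1
= 9 + 1

10th century


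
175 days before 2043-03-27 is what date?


Start: 2043-03-27, subtract 175 days
Back 27 days from March 27 reaches February 28, 2043 -> 148 left
February 2043 has 28 days -> back to January 31, 2043 -> 120 left
January 2043 has 31 days -> back to December 31, 2042 -> 89 left
December 2042 has 31 days -> back to November 30, 2042 -> 58 left
November 2042 has 30 days -> back to October 31, 2042 -> 28 left
October 2042: 31 - 28 = 3 -> lands on October 3

Result: 2042-10-03


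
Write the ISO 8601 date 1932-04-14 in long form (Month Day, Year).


ISO 1932-04-14 parses as year=1932, month=04, day=14
Month 4 -> April

April 14, 1932


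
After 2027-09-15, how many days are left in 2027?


Day of year: 258 of 365
Remaining = 365 - 258

107 days


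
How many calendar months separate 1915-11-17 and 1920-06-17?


From November 1915 to June 1920
5 years * 12 = 60 months, minus 5 months = 55

55 months


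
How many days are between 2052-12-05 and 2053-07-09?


From 2052-12-05 to 2053-07-09
2052-12-05: days before December = 31 + 29 + 31 + 30 + 31 + 30 + 31 + 31 + 30 + 31 + 30 = 335 (2052 is a leap year); day of year = 335 + 5 = 340
2053-07-09: days before July = 31 + 28 + 31 + 30 + 31 + 30 = 181 (2053 is not a leap year); day of year = 181 + 9 = 190
Rest of 2052: 366 - 340 = 26
Total = 26 + 190 = 216

216 days


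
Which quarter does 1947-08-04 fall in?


Month: August (month 8)
Q1: Jan-Mar, Q2: Apr-Jun, Q3: Jul-Sep, Q4: Oct-Dec

Q3


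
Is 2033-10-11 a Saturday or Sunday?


Anchor: Jan 1, 2033. With p = 2033 - 1 = 2032: (p + p//4 - p//100 + p//400) mod 7 = (2032 + 508 - 20 + 5) mod 7 = 2525 mod 7 = 5 -> Saturday (Mon=0 ... Sun=6)
Day of year: 284; offset = 283
Weekday index = (5 + 283) mod 7 = 1 -> Tuesday
Weekend days: Saturday, Sunday

No


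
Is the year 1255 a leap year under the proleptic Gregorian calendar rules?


Gregorian leap year rule: divisible by 4, but not by 100, unless also by 400.
1255 is not divisible by 4 -> not a leap year

No


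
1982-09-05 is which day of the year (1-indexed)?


Date: September 5, 1982
Days in months 1 through 8: 243
Plus 5 days in September

Day of year: 248


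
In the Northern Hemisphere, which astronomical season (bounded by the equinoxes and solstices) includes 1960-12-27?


Date: December 27
Astronomical Winter (approx.; exact equinox/solstice day varies by year): December 21 to March 19
December 27 falls within the Winter window

Winter


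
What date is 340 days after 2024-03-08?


Start: 2024-03-08, add 340 days
March 2024 has 31 days: 31 - 8 = 23 days to March 31 -> 317 left
April 2024 has 30 days -> 287 left
May 2024 has 31 days -> 256 left
June 2024 has 30 days -> 226 left
July 2024 has 31 days -> 195 left
August 2024 has 31 days -> 164 left
September 2024 has 30 days -> 134 left
October 2024 has 31 days -> 103 left
November 2024 has 30 days -> 73 left
December 2024 has 31 days -> 42 left
January 2025 has 31 days -> 11 left
February 2025: 11 <= 28 -> lands on February 11

Result: 2025-02-11


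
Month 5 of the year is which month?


Month 5 of 12

May


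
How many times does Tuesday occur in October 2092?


October 2092 has 31 days
Anchor: Jan 1, 2092. With p = 2092 - 1 = 2091: (p + p//4 - p//100 + p//400) mod 7 = (2091 + 522 - 20 + 5) mod 7 = 2598 mod 7 = 1 -> Tuesday (Mon=0 ... Sun=6)
Days before October (Jan-Sep): 274; October 1 index = (1 + 274) mod 7 = 2 -> Wednesday
First Tuesday is October 7
Tuesdays: 7, 14, 21, 28

4 Tuesdays


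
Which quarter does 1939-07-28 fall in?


Month: July (month 7)
Q1: Jan-Mar, Q2: Apr-Jun, Q3: Jul-Sep, Q4: Oct-Dec

Q3


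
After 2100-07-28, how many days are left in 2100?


Day of year: 209 of 365
Remaining = 365 - 209

156 days


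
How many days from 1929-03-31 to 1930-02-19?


From 1929-03-31 to 1930-02-19
1929-03-31: days before March = 31 + 28 = 59 (1929 is not a leap year); day of year = 59 + 31 = 90
1930-02-19: days before February = 31; day of year = 31 + 19 = 50
Rest of 1929: 365 - 90 = 275
Total = 275 + 50 = 325

325 days


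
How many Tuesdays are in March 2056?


March 2056 has 31 days
Anchor: Jan 1, 2056. With p = 2056 - 1 = 2055: (p + p//4 - p//100 + p//400) mod 7 = (2055 + 513 - 20 + 5) mod 7 = 2553 mod 7 = 5 -> Saturday (Mon=0 ... Sun=6)
Days before March (Jan-Feb): 60; March 1 index = (5 + 60) mod 7 = 2 -> Wednesday
First Tuesday is March 7
Tuesdays: 7, 14, 21, 28

4 Tuesdays


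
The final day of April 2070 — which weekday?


April 2070 has 30 days
Anchor: Jan 1, 2070. With p = 2070 - 1 = 2069: (p + p//4 - p//100 + p//400) mod 7 = (2069 + 517 - 20 + 5) mod 7 = 2571 mod 7 = 2 -> Wednesday (Mon=0 ... Sun=6)
Days before April (Jan-Mar): 90; April 1 index = (2 + 90) mod 7 = 1 -> Tuesday
Last day offset: 30 - 1 = 29 days
Weekday index = (1 + 29) mod 7 = 2

Wednesday, April 30


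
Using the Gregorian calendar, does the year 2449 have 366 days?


Gregorian leap year rule: divisible by 4, but not by 100, unless also by 400.
2449 is not divisible by 4 -> not a leap year

No


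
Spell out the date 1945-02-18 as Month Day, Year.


ISO 1945-02-18 parses as year=1945, month=02, day=18
Month 2 -> February

February 18, 1945


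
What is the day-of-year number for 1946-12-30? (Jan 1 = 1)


Date: December 30, 1946
Days in months 1 through 11: 334
Plus 30 days in December

Day of year: 364


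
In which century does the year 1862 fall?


Century = (year - 1) // 100 + 1
= (1862 - 1) // 100 + 1
= 1861 // 100 + 1
= 18 + 1

19th century


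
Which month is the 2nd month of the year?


Month 2 of 12

February


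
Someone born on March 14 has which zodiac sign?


Date: March 14
Conventional tropical zodiac dates: Pisces from February 19 onward; Aries starts March 21
March 14 falls within the Pisces range

Pisces


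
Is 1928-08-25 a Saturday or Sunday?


Anchor: Jan 1, 1928. With p = 1928 - 1 = 1927: (p + p//4 - p//100 + p//400) mod 7 = (1927 + 481 - 19 + 4) mod 7 = 2393 mod 7 = 6 -> Sunday (Mon=0 ... Sun=6)
Day of year: 238; offset = 237
Weekday index = (6 + 237) mod 7 = 5 -> Saturday
Weekend days: Saturday, Sunday

Yes


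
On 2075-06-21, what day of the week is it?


Date: June 21, 2075
Anchor: Jan 1, 2075. With p = 2075 - 1 = 2074: (p + p//4 - p//100 + p//400) mod 7 = (2074 + 518 - 20 + 5) mod 7 = 2577 mod 7 = 1 -> Tuesday (Mon=0 ... Sun=6)
Days before June (Jan-May): 151; offset = 151 + 21 - 1 = 171
Weekday index = (1 + 171) mod 7 = 4

Day of the week: Friday


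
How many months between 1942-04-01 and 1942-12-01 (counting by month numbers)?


From April 1942 to December 1942
0 years * 12 = 0 months, plus 8 months = 8

8 months


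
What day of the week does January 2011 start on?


Target: January 1, 2011
Anchor: Jan 1, 2011. With p = 2011 - 1 = 2010: (p + p//4 - p//100 + p//400) mod 7 = (2010 + 502 - 20 + 5) mod 7 = 2497 mod 7 = 5 -> Saturday (Mon=0 ... Sun=6)
Offset from anchor: 0 days
Weekday index = (5 + 0) mod 7 = 5

Saturday


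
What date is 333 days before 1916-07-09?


Start: 1916-07-09, subtract 333 days
Back 9 days from July 9 reaches June 30, 1916 -> 324 left
June 1916 has 30 days -> back to May 31, 1916 -> 294 left
May 1916 has 31 days -> back to April 30, 1916 -> 263 left
April 1916 has 30 days -> back to March 31, 1916 -> 233 left
March 1916 has 31 days -> back to February 29, 1916 -> 202 left
February 1916 has 29 days -> back to January 31, 1916 -> 173 left
January 1916 has 31 days -> back to December 31, 1915 -> 142 left
December 1915 has 31 days -> back to November 30, 1915 -> 111 left
November 1915 has 30 days -> back to October 31, 1915 -> 81 left
October 1915 has 31 days -> back to September 30, 1915 -> 50 left
September 1915 has 30 days -> back to August 31, 1915 -> 20 left
August 1915: 31 - 20 = 11 -> lands on August 11

Result: 1915-08-11


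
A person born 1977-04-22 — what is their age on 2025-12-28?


Birth: 1977-04-22
Reference: 2025-12-28
Year difference: 2025 - 1977 = 48

48 years old


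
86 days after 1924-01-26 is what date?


Start: 1924-01-26, add 86 days
January 1924 has 31 days: 31 - 26 = 5 days to January 31 -> 81 left
February 1924 has 29 days -> 52 left
March 1924 has 31 days -> 21 left
April 1924: 21 <= 30 -> lands on April 21

Result: 1924-04-21


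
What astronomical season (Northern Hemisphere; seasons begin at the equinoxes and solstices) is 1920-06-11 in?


Date: June 11
Astronomical Spring (approx.; exact equinox/solstice day varies by year): March 20 to June 20
June 11 falls within the Spring window

Spring


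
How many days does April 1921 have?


April 1921

30 days


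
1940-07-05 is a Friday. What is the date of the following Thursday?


Current: Friday
Target: Thursday
Days ahead: 6

Next Thursday: 1940-07-11


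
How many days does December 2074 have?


December 2074

31 days


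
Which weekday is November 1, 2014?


Target: November 1, 2014
Anchor: Jan 1, 2014. With p = 2014 - 1 = 2013: (p + p//4 - p//100 + p//400) mod 7 = (2013 + 503 - 20 + 5) mod 7 = 2501 mod 7 = 2 -> Wednesday (Mon=0 ... Sun=6)
Days before November (Jan-Oct): 304 days
Weekday index = (2 + 304) mod 7 = 5

Saturday


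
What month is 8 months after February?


February is month 2
2 + 8 = 10

October


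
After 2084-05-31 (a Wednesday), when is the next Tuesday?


Current: Wednesday
Target: Tuesday
Days ahead: 6

Next Tuesday: 2084-06-06


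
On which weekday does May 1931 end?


May 1931 has 31 days
Anchor: Jan 1, 1931. With p = 1931 - 1 = 1930: (p + p//4 - p//100 + p//400) mod 7 = (1930 + 482 - 19 + 4) mod 7 = 2397 mod 7 = 3 -> Thursday (Mon=0 ... Sun=6)
Days before May (Jan-Apr): 120; May 1 index = (3 + 120) mod 7 = 4 -> Friday
Last day offset: 31 - 1 = 30 days
Weekday index = (4 + 30) mod 7 = 6

Sunday, May 31


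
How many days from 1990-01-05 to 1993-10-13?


From 1990-01-05 to 1993-10-13
1990-01-05: day of year = 5
1993-10-13: days before October = 31 + 28 + 31 + 30 + 31 + 30 + 31 + 31 + 30 = 273 (1993 is not a leap year); day of year = 273 + 13 = 286
Rest of 1990: 365 - 5 = 360
Full years 1991 (365), 1992 (366): 731
Total = 360 + 731 + 286 = 1377

1377 days


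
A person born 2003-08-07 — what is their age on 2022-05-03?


Birth: 2003-08-07
Reference: 2022-05-03
Year difference: 2022 - 2003 = 19
Birthday not yet reached in 2022, subtract 1

18 years old


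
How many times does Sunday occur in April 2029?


April 2029 has 30 days
Anchor: Jan 1, 2029. With p = 2029 - 1 = 2028: (p + p//4 - p//100 + p//400) mod 7 = (2028 + 507 - 20 + 5) mod 7 = 2520 mod 7 = 0 -> Monday (Mon=0 ... Sun=6)
Days before April (Jan-Mar): 90; April 1 index = (0 + 90) mod 7 = 6 -> Sunday
First Sunday is April 1
Sundays: 1, 8, 15, 22, 29

5 Sundays


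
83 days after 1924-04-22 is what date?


Start: 1924-04-22, add 83 days
April 1924 has 30 days: 30 - 22 = 8 days to April 30 -> 75 left
May 1924 has 31 days -> 44 left
June 1924 has 30 days -> 14 left
July 1924: 14 <= 31 -> lands on July 14

Result: 1924-07-14


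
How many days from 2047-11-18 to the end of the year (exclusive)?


Day of year: 322 of 365
Remaining = 365 - 322

43 days


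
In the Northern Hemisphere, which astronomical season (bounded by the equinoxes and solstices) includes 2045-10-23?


Date: October 23
Astronomical Autumn (approx.; exact equinox/solstice day varies by year): September 22 to December 20
October 23 falls within the Autumn window

Autumn
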